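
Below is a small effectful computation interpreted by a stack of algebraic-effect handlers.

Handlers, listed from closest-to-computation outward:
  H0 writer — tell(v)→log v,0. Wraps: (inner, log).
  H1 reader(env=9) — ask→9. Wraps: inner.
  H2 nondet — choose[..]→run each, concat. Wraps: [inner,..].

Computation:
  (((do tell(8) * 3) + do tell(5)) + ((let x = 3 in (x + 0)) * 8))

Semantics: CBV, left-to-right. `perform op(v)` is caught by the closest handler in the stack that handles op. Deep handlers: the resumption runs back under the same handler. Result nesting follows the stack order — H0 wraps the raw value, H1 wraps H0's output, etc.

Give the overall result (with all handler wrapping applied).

Step-by-step:
tell(8) @ H0 ⇒ log+=8
tell(5) @ H0 ⇒ log+=5
H0 returns (24, (8, 5))
H1 returns (24, (8, 5))
H2 returns [(24, (8, 5))]
= [(24, (8, 5))]

Answer: [(24, (8, 5))]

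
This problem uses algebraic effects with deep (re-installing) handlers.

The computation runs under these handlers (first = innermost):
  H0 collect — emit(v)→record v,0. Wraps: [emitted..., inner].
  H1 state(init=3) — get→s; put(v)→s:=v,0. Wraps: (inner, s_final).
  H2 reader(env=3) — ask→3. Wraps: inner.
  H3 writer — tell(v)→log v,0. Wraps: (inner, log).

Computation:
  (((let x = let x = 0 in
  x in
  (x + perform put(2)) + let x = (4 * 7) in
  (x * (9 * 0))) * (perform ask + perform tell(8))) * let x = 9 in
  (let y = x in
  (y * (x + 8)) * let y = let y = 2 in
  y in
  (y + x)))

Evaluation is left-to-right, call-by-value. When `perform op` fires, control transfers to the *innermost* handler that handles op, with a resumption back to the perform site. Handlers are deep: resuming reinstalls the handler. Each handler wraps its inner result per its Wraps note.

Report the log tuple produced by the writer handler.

Working:
put(2) @ H1 ⇒ s:=2
ask @ H2 ⇒ 3
tell(8) @ H3 ⇒ log+=8
H0 returns [0]
H1 returns ([0], 2)
H2 returns ([0], 2)
H3 returns (([0], 2), (8))
= (([0], 2), (8))

Answer: (8)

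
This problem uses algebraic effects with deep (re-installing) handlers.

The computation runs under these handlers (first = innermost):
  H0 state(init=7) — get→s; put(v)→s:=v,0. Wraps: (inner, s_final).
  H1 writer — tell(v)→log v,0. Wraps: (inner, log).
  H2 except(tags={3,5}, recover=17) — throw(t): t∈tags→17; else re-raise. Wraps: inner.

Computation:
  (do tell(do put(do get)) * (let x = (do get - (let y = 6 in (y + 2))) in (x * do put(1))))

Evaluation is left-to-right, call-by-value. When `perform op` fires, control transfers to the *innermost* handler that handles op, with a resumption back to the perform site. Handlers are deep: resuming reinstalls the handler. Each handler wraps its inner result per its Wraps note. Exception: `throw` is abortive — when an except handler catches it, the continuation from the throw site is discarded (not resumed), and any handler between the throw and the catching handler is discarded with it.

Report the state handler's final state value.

Step-by-step:
get @ H0 ⇒ 7
put(7) @ H0 ⇒ s:=7
tell(0) @ H1 ⇒ log+=0
get @ H0 ⇒ 7
put(1) @ H0 ⇒ s:=1
H0 returns (0, 1)
H1 returns ((0, 1), (0))
H2 returns ((0, 1), (0))
= ((0, 1), (0))

Answer: 1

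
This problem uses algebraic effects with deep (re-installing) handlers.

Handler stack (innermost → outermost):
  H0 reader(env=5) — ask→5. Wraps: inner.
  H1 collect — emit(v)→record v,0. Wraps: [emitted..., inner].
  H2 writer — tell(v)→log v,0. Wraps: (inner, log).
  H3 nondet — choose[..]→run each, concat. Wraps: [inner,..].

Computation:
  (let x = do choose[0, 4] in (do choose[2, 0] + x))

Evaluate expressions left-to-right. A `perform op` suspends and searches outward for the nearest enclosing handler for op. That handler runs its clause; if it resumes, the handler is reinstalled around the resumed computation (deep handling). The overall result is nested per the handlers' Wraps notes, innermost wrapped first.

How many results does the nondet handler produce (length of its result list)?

Step-by-step:
choose[0, 4] @ H3
  branch[0] choose=0:
    choose[2, 0] @ H3
      branch[0] choose=2:
        H0 returns 2
        H1 returns [2]
        H2 returns ([2], ())
        H3 returns [([2], ())]
      branch[1] choose=0:
        H0 returns 0
        H1 returns [0]
        H2 returns ([0], ())
        H3 returns [([0], ())]
  branch[1] choose=4:
    choose[2, 0] @ H3
      branch[0] choose=2:
        H0 returns 6
        H1 returns [6]
        H2 returns ([6], ())
        H3 returns [([6], ())]
      branch[1] choose=0:
        H0 returns 4
        H1 returns [4]
        H2 returns ([4], ())
        H3 returns [([4], ())]
= [([2], ()), ([0], ()), ([6], ()), ([4], ())]

Answer: 4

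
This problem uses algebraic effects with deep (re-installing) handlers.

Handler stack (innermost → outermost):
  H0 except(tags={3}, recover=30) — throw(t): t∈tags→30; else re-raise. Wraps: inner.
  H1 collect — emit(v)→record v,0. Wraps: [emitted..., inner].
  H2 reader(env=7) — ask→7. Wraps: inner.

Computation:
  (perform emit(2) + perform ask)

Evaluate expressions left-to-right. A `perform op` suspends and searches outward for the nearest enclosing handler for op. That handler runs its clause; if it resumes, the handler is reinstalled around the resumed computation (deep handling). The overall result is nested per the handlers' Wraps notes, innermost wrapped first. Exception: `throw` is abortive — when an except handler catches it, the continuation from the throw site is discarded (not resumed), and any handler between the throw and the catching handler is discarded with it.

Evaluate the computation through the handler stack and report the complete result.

Step-by-step:
emit(2) @ H1 ⇒ out+=2
ask @ H2 ⇒ 7
H0 returns 7
H1 returns [2, 7]
H2 returns [2, 7]
= [2, 7]

Answer: [2, 7]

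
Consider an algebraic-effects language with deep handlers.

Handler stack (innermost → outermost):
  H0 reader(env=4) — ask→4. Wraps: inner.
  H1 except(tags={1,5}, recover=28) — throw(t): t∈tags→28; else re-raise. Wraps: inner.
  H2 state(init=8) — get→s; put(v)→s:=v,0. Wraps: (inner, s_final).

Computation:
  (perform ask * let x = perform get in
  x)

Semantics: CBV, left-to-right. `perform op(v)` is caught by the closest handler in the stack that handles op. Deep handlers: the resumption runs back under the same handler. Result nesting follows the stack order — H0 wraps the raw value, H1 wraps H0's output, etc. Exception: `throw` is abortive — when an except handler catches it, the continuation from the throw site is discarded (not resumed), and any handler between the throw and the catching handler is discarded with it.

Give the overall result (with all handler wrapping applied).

Step-by-step:
ask @ H0 ⇒ 4
get @ H2 ⇒ 8
H0 returns 32
H1 returns 32
H2 returns (32, 8)
= (32, 8)

Answer: (32, 8)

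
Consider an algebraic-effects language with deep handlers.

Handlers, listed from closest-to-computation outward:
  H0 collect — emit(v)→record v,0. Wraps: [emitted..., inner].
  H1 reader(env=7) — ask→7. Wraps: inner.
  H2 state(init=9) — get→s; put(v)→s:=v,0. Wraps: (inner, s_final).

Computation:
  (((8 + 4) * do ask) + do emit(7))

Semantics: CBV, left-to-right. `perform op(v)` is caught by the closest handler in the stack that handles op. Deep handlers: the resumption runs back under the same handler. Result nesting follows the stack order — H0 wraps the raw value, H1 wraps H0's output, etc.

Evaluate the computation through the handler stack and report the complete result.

Evaluation trace:
ask @ H1 ⇒ 7
emit(7) @ H0 ⇒ out+=7
H0 returns [7, 84]
H1 returns [7, 84]
H2 returns ([7, 84], 9)
= ([7, 84], 9)

Answer: ([7, 84], 9)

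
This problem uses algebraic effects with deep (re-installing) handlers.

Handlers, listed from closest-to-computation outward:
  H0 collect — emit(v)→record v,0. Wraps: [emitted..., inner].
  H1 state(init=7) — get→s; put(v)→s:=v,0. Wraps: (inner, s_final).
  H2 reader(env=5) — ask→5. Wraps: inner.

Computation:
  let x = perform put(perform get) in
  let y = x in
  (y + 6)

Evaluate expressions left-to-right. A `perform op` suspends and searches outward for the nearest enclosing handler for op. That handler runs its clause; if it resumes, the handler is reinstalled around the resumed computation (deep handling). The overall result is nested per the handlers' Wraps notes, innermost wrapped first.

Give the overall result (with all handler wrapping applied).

Step-by-step:
get @ H1 ⇒ 7
put(7) @ H1 ⇒ s:=7
H0 returns [6]
H1 returns ([6], 7)
H2 returns ([6], 7)
= ([6], 7)

Answer: ([6], 7)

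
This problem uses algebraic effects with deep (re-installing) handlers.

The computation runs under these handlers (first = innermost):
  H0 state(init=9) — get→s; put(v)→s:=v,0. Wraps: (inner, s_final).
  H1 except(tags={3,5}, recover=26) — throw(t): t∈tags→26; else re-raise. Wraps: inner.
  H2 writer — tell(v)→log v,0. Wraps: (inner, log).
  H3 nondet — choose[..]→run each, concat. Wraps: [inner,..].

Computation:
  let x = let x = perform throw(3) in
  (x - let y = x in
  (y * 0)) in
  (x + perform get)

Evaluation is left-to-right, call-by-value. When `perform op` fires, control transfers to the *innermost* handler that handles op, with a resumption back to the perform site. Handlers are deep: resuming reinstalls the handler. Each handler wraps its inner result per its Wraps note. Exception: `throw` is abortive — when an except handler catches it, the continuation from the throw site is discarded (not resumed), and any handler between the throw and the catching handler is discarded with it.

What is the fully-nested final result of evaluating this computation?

Evaluation trace:
throw(3) @ H1 caught ⇒ 26
H2 returns (26, ())
H3 returns [(26, ())]
= [(26, ())]

Answer: [(26, ())]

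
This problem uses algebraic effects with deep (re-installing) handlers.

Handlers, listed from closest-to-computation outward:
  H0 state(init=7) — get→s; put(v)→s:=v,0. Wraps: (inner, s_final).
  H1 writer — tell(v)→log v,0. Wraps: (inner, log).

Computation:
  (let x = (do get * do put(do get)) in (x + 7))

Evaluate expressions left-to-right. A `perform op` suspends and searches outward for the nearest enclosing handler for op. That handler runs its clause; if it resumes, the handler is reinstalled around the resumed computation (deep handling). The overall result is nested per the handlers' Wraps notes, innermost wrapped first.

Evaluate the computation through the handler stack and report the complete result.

Answer: ((7, 7), ())

Step-by-step:
get @ H0 ⇒ 7
get @ H0 ⇒ 7
put(7) @ H0 ⇒ s:=7
H0 returns (7, 7)
H1 returns ((7, 7), ())
= ((7, 7), ())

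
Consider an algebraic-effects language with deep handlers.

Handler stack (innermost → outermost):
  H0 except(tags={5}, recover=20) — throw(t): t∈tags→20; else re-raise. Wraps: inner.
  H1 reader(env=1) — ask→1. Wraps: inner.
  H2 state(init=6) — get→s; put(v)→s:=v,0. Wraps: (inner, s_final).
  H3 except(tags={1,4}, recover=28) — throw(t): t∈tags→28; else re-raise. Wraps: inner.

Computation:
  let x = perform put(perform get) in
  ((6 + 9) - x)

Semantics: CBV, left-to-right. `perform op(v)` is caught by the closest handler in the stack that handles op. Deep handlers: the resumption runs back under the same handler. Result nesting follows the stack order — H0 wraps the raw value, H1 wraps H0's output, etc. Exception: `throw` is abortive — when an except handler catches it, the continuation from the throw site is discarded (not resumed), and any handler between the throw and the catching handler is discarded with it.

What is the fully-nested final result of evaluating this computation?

Working:
get @ H2 ⇒ 6
put(6) @ H2 ⇒ s:=6
H0 returns 15
H1 returns 15
H2 returns (15, 6)
H3 returns (15, 6)
= (15, 6)

Answer: (15, 6)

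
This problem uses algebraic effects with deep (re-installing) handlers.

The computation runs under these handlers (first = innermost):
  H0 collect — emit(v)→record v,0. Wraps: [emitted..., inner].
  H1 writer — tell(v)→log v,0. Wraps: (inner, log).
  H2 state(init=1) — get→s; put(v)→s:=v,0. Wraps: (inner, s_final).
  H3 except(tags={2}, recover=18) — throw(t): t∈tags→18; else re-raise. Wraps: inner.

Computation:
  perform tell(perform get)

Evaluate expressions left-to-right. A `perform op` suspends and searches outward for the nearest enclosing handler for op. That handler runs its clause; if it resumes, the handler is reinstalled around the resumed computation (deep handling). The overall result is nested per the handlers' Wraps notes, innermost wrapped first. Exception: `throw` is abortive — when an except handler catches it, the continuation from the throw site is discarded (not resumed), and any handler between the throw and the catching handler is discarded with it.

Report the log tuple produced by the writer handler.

Answer: (1)

Evaluation trace:
get @ H2 ⇒ 1
tell(1) @ H1 ⇒ log+=1
H0 returns [0]
H1 returns ([0], (1))
H2 returns (([0], (1)), 1)
H3 returns (([0], (1)), 1)
= (([0], (1)), 1)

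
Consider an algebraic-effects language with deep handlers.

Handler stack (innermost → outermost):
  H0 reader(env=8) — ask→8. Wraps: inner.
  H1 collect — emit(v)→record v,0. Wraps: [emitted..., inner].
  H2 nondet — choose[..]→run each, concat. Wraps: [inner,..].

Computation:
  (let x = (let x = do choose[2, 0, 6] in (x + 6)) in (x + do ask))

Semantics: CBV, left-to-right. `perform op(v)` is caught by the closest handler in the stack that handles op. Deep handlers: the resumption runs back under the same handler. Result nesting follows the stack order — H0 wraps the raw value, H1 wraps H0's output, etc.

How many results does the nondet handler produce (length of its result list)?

Step-by-step:
choose[2, 0, 6] @ H2
  branch[0] choose=2:
    ask @ H0 ⇒ 8
    H0 returns 16
    H1 returns [16]
    H2 returns [[16]]
  branch[1] choose=0:
    ask @ H0 ⇒ 8
    H0 returns 14
    H1 returns [14]
    H2 returns [[14]]
  branch[2] choose=6:
    ask @ H0 ⇒ 8
    H0 returns 20
    H1 returns [20]
    H2 returns [[20]]
= [[16], [14], [20]]

Answer: 3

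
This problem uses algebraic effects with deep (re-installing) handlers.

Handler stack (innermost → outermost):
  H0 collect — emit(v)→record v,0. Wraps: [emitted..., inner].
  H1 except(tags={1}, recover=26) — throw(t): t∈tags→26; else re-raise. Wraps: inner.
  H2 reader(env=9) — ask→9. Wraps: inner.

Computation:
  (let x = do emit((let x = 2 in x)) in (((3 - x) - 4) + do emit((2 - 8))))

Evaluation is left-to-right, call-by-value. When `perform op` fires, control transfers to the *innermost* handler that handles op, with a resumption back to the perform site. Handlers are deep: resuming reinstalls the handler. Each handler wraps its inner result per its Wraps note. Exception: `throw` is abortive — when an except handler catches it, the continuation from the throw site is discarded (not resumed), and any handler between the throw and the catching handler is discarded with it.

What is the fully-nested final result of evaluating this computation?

Evaluation trace:
emit(2) @ H0 ⇒ out+=2
emit(-6) @ H0 ⇒ out+=-6
H0 returns [2, -6, -1]
H1 returns [2, -6, -1]
H2 returns [2, -6, -1]
= [2, -6, -1]

Answer: [2, -6, -1]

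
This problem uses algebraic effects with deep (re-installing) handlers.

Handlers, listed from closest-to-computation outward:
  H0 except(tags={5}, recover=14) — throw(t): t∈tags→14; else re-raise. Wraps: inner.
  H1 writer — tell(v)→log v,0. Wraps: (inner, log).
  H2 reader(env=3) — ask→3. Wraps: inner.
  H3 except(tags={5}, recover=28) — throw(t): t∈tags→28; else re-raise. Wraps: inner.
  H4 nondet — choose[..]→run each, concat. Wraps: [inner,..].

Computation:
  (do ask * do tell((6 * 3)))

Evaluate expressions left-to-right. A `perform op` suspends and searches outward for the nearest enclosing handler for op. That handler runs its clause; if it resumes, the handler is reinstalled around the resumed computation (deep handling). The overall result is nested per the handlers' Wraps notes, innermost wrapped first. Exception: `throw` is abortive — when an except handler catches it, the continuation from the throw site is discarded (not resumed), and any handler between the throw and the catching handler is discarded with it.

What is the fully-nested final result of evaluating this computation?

Evaluation trace:
ask @ H2 ⇒ 3
tell(18) @ H1 ⇒ log+=18
H0 returns 0
H1 returns (0, (18))
H2 returns (0, (18))
H3 returns (0, (18))
H4 returns [(0, (18))]
= [(0, (18))]

Answer: [(0, (18))]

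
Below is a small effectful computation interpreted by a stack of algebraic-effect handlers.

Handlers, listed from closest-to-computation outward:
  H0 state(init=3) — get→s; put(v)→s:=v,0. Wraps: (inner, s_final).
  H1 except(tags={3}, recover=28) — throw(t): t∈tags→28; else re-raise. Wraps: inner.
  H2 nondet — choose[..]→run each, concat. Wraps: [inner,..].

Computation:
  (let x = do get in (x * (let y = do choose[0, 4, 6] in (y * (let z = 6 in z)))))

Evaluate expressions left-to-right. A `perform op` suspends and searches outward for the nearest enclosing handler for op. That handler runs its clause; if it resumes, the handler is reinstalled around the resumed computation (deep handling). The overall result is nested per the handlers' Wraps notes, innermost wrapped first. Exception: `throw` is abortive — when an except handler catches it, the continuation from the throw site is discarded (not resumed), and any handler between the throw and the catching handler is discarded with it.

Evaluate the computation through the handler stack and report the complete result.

Answer: [(0, 3), (72, 3), (108, 3)]

Step-by-step:
get @ H0 ⇒ 3
choose[0, 4, 6] @ H2
  branch[0] choose=0:
    H0 returns (0, 3)
    H1 returns (0, 3)
    H2 returns [(0, 3)]
  branch[1] choose=4:
    H0 returns (72, 3)
    H1 returns (72, 3)
    H2 returns [(72, 3)]
  branch[2] choose=6:
    H0 returns (108, 3)
    H1 returns (108, 3)
    H2 returns [(108, 3)]
= [(0, 3), (72, 3), (108, 3)]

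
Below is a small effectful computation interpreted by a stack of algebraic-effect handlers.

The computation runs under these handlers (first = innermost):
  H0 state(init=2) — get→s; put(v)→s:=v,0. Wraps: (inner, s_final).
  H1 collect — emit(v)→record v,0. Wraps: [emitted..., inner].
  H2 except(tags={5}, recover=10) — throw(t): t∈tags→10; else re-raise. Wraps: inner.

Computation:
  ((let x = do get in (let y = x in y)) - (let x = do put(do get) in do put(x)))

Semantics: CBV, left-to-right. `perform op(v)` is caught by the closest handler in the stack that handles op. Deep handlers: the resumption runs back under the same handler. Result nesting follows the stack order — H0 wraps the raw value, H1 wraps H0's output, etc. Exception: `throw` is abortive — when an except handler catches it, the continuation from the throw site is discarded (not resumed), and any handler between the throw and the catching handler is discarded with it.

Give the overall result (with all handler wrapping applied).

Evaluation trace:
get @ H0 ⇒ 2
get @ H0 ⇒ 2
put(2) @ H0 ⇒ s:=2
put(0) @ H0 ⇒ s:=0
H0 returns (2, 0)
H1 returns [(2, 0)]
H2 returns [(2, 0)]
= [(2, 0)]

Answer: [(2, 0)]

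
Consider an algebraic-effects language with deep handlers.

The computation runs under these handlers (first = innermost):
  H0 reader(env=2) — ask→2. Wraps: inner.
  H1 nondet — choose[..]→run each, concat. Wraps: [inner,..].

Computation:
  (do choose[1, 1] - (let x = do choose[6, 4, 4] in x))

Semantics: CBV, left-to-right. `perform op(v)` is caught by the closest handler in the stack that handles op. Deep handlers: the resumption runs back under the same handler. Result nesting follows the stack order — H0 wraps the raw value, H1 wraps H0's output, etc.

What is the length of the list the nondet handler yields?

Answer: 6

Step-by-step:
choose[1, 1] @ H1
  branch[0] choose=1:
    choose[6, 4, 4] @ H1
      branch[0] choose=6:
        H0 returns -5
        H1 returns [-5]
      branch[1] choose=4:
        H0 returns -3
        H1 returns [-3]
      branch[2] choose=4:
        H0 returns -3
        H1 returns [-3]
  branch[1] choose=1:
    choose[6, 4, 4] @ H1
      branch[0] choose=6:
        H0 returns -5
        H1 returns [-5]
      branch[1] choose=4:
        H0 returns -3
        H1 returns [-3]
      branch[2] choose=4:
        H0 returns -3
        H1 returns [-3]
= [-5, -3, -3, -5, -3, -3]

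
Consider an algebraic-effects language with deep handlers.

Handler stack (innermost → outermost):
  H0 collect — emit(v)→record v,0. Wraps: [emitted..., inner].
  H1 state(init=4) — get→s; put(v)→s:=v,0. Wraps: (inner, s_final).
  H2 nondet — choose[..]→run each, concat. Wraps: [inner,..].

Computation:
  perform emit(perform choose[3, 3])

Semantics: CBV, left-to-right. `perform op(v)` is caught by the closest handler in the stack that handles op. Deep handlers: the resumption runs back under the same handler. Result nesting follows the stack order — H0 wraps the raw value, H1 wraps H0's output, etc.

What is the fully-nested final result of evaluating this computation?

Evaluation trace:
choose[3, 3] @ H2
  branch[0] choose=3:
    emit(3) @ H0 ⇒ out+=3
    H0 returns [3, 0]
    H1 returns ([3, 0], 4)
    H2 returns [([3, 0], 4)]
  branch[1] choose=3:
    emit(3) @ H0 ⇒ out+=3
    H0 returns [3, 0]
    H1 returns ([3, 0], 4)
    H2 returns [([3, 0], 4)]
= [([3, 0], 4), ([3, 0], 4)]

Answer: [([3, 0], 4), ([3, 0], 4)]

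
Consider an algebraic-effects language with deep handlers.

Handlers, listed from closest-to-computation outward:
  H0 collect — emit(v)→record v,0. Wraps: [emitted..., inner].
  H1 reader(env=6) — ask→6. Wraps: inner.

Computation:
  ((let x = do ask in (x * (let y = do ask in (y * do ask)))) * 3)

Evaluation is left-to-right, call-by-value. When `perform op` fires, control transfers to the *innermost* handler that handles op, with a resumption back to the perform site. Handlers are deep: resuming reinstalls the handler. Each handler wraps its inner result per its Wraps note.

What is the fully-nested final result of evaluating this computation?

Evaluation trace:
ask @ H1 ⇒ 6
ask @ H1 ⇒ 6
ask @ H1 ⇒ 6
H0 returns [648]
H1 returns [648]
= [648]

Answer: [648]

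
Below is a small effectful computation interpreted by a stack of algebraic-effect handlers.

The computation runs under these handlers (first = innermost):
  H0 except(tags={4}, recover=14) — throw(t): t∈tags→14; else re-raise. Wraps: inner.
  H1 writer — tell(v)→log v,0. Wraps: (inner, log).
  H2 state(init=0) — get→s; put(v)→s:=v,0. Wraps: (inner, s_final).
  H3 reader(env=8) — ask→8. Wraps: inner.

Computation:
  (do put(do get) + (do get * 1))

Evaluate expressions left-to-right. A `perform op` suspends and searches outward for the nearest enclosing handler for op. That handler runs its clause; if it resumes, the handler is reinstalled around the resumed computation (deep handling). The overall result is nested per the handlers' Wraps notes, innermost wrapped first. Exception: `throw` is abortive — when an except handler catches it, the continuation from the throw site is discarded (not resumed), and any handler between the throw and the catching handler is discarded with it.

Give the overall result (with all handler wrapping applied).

Answer: ((0, ()), 0)

Working:
get @ H2 ⇒ 0
put(0) @ H2 ⇒ s:=0
get @ H2 ⇒ 0
H0 returns 0
H1 returns (0, ())
H2 returns ((0, ()), 0)
H3 returns ((0, ()), 0)
= ((0, ()), 0)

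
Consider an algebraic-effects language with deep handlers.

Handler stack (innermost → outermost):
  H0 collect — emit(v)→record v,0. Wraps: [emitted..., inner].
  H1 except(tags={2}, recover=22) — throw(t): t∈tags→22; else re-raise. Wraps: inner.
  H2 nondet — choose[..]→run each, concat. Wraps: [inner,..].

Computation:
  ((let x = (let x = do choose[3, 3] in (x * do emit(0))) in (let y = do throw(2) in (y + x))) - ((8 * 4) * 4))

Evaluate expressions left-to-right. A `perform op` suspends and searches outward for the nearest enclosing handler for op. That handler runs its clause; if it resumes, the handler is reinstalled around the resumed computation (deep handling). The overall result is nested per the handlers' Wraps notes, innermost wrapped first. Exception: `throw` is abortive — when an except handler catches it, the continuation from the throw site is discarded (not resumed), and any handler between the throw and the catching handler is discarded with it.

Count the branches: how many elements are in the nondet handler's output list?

Answer: 2

Working:
choose[3, 3] @ H2
  branch[0] choose=3:
    emit(0) @ H0 ⇒ out+=0
    throw(2) @ H1 caught ⇒ 22
    H2 returns [22]
  branch[1] choose=3:
    emit(0) @ H0 ⇒ out+=0
    throw(2) @ H1 caught ⇒ 22
    H2 returns [22]
= [22, 22]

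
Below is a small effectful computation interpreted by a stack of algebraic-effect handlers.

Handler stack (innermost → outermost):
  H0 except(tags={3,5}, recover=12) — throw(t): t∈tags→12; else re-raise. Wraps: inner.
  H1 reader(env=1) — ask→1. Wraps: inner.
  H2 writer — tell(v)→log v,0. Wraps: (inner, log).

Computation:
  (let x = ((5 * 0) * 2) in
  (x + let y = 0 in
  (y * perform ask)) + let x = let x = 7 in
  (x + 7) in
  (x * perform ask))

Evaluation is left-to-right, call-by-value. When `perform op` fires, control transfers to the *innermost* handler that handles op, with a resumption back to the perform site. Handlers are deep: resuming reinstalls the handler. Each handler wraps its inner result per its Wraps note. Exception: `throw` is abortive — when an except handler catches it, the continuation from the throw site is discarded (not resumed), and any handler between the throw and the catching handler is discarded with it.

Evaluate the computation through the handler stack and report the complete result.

Answer: (14, ())

Step-by-step:
ask @ H1 ⇒ 1
ask @ H1 ⇒ 1
H0 returns 14
H1 returns 14
H2 returns (14, ())
= (14, ())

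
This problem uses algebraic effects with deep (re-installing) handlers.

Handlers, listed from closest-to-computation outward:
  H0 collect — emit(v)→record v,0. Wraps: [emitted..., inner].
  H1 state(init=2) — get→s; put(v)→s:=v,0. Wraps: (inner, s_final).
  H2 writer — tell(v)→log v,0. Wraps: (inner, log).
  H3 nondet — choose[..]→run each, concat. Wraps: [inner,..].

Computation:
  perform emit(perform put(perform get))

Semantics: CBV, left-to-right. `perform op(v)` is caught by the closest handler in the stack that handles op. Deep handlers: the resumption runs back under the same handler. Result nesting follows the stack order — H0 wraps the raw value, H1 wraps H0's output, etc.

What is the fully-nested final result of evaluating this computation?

Answer: [(([0, 0], 2), ())]

Working:
get @ H1 ⇒ 2
put(2) @ H1 ⇒ s:=2
emit(0) @ H0 ⇒ out+=0
H0 returns [0, 0]
H1 returns ([0, 0], 2)
H2 returns (([0, 0], 2), ())
H3 returns [(([0, 0], 2), ())]
= [(([0, 0], 2), ())]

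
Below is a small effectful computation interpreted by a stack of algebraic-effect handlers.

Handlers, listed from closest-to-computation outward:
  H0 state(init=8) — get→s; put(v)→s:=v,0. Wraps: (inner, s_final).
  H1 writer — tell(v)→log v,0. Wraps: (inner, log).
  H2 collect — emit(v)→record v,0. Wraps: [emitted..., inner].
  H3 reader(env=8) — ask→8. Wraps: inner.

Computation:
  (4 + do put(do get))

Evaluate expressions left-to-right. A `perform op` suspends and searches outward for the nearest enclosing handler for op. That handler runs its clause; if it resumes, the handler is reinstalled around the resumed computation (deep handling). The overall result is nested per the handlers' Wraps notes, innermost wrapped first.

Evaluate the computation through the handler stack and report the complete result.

Answer: [((4, 8), ())]

Working:
get @ H0 ⇒ 8
put(8) @ H0 ⇒ s:=8
H0 returns (4, 8)
H1 returns ((4, 8), ())
H2 returns [((4, 8), ())]
H3 returns [((4, 8), ())]
= [((4, 8), ())]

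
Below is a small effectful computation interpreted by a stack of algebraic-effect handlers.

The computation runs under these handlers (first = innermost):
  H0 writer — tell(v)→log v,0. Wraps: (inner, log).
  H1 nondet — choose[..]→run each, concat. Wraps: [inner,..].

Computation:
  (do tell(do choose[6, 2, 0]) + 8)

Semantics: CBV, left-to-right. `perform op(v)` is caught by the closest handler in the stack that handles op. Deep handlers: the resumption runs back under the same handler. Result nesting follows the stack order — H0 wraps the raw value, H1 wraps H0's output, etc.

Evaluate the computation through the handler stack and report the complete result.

Answer: [(8, (6)), (8, (2)), (8, (0))]

Evaluation trace:
choose[6, 2, 0] @ H1
  branch[0] choose=6:
    tell(6) @ H0 ⇒ log+=6
    H0 returns (8, (6))
    H1 returns [(8, (6))]
  branch[1] choose=2:
    tell(2) @ H0 ⇒ log+=2
    H0 returns (8, (2))
    H1 returns [(8, (2))]
  branch[2] choose=0:
    tell(0) @ H0 ⇒ log+=0
    H0 returns (8, (0))
    H1 returns [(8, (0))]
= [(8, (6)), (8, (2)), (8, (0))]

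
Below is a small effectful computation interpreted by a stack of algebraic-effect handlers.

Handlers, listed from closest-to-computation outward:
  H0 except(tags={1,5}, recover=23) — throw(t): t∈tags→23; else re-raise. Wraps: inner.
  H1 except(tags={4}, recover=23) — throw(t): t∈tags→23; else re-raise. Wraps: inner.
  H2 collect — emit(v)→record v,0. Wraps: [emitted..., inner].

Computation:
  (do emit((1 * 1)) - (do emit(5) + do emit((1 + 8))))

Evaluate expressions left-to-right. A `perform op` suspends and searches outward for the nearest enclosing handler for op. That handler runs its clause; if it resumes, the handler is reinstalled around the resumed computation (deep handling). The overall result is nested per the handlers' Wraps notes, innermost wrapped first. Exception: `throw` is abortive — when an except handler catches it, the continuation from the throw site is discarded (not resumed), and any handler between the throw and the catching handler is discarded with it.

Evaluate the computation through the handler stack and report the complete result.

Step-by-step:
emit(1) @ H2 ⇒ out+=1
emit(5) @ H2 ⇒ out+=5
emit(9) @ H2 ⇒ out+=9
H0 returns 0
H1 returns 0
H2 returns [1, 5, 9, 0]
= [1, 5, 9, 0]

Answer: [1, 5, 9, 0]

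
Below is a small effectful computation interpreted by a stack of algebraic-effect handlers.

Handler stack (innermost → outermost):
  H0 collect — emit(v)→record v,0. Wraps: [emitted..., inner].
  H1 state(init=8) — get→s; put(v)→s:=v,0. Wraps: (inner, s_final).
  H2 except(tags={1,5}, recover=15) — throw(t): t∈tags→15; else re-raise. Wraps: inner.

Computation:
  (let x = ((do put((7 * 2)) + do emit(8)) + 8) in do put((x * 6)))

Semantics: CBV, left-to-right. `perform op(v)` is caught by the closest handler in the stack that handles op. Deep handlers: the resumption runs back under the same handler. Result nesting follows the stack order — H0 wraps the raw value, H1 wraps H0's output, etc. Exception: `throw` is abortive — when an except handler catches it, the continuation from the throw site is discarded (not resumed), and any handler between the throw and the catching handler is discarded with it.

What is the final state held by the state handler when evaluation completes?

Evaluation trace:
put(14) @ H1 ⇒ s:=14
emit(8) @ H0 ⇒ out+=8
put(48) @ H1 ⇒ s:=48
H0 returns [8, 0]
H1 returns ([8, 0], 48)
H2 returns ([8, 0], 48)
= ([8, 0], 48)

Answer: 48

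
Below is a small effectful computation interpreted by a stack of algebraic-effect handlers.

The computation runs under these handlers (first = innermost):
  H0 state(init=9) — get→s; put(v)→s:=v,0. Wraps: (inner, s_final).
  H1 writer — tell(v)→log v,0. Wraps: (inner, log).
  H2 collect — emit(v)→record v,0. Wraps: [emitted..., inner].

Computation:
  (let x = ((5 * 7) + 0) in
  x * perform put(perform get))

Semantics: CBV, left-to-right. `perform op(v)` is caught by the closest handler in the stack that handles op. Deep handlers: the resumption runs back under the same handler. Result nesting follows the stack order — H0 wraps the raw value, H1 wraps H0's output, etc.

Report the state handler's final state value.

Answer: 9

Working:
get @ H0 ⇒ 9
put(9) @ H0 ⇒ s:=9
H0 returns (0, 9)
H1 returns ((0, 9), ())
H2 returns [((0, 9), ())]
= [((0, 9), ())]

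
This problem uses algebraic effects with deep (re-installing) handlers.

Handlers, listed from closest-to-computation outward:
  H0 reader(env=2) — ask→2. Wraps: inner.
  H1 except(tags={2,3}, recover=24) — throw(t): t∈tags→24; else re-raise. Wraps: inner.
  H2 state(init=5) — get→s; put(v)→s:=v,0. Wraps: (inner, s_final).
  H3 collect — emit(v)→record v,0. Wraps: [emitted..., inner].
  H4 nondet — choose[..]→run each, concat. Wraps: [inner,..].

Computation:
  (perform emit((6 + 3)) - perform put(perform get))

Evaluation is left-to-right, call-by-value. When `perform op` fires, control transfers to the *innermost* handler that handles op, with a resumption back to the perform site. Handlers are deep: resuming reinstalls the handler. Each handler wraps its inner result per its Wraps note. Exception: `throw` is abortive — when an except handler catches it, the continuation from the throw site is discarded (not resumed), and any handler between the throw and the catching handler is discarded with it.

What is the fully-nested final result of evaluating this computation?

Answer: [[9, (0, 5)]]

Step-by-step:
emit(9) @ H3 ⇒ out+=9
get @ H2 ⇒ 5
put(5) @ H2 ⇒ s:=5
H0 returns 0
H1 returns 0
H2 returns (0, 5)
H3 returns [9, (0, 5)]
H4 returns [[9, (0, 5)]]
= [[9, (0, 5)]]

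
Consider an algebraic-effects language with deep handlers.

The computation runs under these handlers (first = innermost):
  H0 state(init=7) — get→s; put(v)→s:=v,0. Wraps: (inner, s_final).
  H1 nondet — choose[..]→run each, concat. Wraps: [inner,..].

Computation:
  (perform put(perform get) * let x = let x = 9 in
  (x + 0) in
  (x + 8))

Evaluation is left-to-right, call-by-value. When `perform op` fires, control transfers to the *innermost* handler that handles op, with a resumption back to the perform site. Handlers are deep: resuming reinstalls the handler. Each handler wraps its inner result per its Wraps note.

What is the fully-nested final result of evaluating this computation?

Evaluation trace:
get @ H0 ⇒ 7
put(7) @ H0 ⇒ s:=7
H0 returns (0, 7)
H1 returns [(0, 7)]
= [(0, 7)]

Answer: [(0, 7)]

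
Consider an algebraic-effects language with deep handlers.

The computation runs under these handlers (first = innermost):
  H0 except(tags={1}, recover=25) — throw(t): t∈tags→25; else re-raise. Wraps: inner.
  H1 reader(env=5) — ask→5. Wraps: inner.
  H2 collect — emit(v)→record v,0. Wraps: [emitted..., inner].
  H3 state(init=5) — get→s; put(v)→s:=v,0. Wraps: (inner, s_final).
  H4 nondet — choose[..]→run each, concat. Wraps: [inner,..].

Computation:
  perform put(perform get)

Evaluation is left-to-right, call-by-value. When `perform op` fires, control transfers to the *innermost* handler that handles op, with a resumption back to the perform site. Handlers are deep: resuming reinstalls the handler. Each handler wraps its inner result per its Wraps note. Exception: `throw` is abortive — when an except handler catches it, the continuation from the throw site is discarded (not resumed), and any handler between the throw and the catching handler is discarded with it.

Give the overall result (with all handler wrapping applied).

Working:
get @ H3 ⇒ 5
put(5) @ H3 ⇒ s:=5
H0 returns 0
H1 returns 0
H2 returns [0]
H3 returns ([0], 5)
H4 returns [([0], 5)]
= [([0], 5)]

Answer: [([0], 5)]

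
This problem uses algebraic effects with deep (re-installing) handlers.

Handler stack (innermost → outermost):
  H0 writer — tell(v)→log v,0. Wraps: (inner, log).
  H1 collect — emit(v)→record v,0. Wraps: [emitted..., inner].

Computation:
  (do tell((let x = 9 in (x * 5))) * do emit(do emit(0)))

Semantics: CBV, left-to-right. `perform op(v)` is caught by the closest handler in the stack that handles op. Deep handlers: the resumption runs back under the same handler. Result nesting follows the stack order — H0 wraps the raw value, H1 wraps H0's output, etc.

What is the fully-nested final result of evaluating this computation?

Working:
tell(45) @ H0 ⇒ log+=45
emit(0) @ H1 ⇒ out+=0
emit(0) @ H1 ⇒ out+=0
H0 returns (0, (45))
H1 returns [0, 0, (0, (45))]
= [0, 0, (0, (45))]

Answer: [0, 0, (0, (45))]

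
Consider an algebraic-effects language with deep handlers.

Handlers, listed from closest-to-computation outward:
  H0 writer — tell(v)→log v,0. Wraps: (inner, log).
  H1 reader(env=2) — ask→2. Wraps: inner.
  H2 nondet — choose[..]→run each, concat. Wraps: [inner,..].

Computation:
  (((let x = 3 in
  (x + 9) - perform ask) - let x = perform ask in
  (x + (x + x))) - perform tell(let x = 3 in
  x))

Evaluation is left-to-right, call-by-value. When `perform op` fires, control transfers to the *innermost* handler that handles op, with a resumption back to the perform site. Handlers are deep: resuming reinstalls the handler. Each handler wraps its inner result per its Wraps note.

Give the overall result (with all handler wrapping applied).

Evaluation trace:
ask @ H1 ⇒ 2
ask @ H1 ⇒ 2
tell(3) @ H0 ⇒ log+=3
H0 returns (4, (3))
H1 returns (4, (3))
H2 returns [(4, (3))]
= [(4, (3))]

Answer: [(4, (3))]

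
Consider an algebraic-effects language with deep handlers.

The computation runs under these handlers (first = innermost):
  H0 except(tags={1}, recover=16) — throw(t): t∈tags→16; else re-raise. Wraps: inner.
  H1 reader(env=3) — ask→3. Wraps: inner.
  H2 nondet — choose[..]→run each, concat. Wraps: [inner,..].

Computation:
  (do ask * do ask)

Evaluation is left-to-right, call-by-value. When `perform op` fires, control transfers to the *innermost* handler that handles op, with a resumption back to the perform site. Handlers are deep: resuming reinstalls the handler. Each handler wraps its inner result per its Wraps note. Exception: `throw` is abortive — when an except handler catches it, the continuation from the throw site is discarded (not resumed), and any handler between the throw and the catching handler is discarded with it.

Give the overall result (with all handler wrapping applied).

Answer: [9]

Working:
ask @ H1 ⇒ 3
ask @ H1 ⇒ 3
H0 returns 9
H1 returns 9
H2 returns [9]
= [9]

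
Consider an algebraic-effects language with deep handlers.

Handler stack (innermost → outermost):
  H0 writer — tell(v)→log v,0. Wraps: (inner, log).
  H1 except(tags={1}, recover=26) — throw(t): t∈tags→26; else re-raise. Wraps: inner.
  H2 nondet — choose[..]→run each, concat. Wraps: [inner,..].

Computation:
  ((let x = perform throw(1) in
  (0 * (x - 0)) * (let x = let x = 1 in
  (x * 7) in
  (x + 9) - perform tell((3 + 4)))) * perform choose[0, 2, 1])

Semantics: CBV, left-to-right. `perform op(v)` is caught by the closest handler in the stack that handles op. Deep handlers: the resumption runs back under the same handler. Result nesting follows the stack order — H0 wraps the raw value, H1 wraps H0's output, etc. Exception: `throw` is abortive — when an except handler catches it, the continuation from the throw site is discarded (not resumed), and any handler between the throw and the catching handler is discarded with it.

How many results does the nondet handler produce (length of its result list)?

Evaluation trace:
throw(1) @ H1 caught ⇒ 26
H2 returns [26]
= [26]

Answer: 1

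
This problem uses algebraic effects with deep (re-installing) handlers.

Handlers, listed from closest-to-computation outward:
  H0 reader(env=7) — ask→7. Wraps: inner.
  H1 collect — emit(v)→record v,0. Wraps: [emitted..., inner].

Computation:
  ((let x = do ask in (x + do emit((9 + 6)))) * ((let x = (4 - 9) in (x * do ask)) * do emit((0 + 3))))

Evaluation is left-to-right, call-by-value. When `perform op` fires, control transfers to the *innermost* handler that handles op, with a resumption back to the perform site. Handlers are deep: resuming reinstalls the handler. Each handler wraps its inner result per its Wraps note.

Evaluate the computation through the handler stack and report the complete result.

Answer: [15, 3, 0]

Working:
ask @ H0 ⇒ 7
emit(15) @ H1 ⇒ out+=15
ask @ H0 ⇒ 7
emit(3) @ H1 ⇒ out+=3
H0 returns 0
H1 returns [15, 3, 0]
= [15, 3, 0]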